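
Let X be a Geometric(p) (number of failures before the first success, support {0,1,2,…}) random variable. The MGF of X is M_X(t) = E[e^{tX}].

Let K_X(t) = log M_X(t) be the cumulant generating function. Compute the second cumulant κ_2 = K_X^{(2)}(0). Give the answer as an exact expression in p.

κ_2 = K^(2)(0) = (1 - p)/p^2

M_X(t) = p/(-(1 - p)*e^(t) + 1)
K_X(t) = log M_X(t) = log(p) - log(-(1 - p)*e^(t) + 1)
K^(2)(t) = (-p*e^(t) + e^(t))/(p^2*e^(2*t) - 2*p*e^(2*t) + 2*p*e^(t) + e^(2*t) - 2*e^(t) + 1)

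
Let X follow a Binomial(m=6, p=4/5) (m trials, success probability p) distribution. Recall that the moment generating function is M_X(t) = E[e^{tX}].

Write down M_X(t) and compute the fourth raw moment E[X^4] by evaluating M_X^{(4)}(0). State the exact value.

M_X(t) = (4*e^(t)/5 + 1/5)^6
D^4[M](t) = 5308416*e^(6*t)/15625 + 6144*e^(5*t)/25 + 196608*e^(4*t)/3125 + 20736*e^(3*t)/3125 + 768*e^(2*t)/3125 + 24*e^(t)/15625

E[X^4] = D^4[M](0) = 81912/125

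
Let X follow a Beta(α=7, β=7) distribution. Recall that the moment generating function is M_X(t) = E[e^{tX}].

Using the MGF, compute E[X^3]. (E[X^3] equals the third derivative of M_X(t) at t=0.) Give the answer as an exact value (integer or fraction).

M_X(t) = ₁F₁(7; 14; t)
D^3[M](t) = 3*₁F₁(10; 17; t)/20

E[X^3] = D^3[M](0) = 3/20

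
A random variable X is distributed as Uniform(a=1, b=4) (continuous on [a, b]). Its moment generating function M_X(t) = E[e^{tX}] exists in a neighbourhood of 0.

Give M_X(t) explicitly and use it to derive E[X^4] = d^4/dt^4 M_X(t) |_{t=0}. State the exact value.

E[X^4] = D^4[M](0) = 341/5

M_X(t) = (e^(4*t) - e^(t))/(3*t)
D^4[M](t) = (256*t^4*e^(4*t) - t^4*e^(t) - 256*t^3*e^(4*t) + 4*t^3*e^(t) + 192*t^2*e^(4*t) - 12*t^2*e^(t) - 96*t*e^(4*t) + 24*t*e^(t) + 24*e^(4*t) - 24*e^(t))/(3*t^5)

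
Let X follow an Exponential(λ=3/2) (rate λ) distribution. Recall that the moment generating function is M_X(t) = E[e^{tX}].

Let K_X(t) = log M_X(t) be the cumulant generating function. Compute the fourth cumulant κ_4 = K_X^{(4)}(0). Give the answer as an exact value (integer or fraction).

κ_4 = K^(4)(0) = 32/27

M_X(t) = 3/(2*(3/2 - t))
K_X(t) = log M_X(t) = -log(3/2 - t) - log(2) + log(3)
K^(4)(t) = 96/(16*t^4 - 96*t^3 + 216*t^2 - 216*t + 81)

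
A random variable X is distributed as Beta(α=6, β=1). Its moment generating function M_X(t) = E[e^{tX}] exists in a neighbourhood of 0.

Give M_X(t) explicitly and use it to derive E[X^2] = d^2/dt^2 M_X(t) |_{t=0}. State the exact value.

M_X(t) = ₁F₁(6; 7; t)
dM/dt = 6*₁F₁(7; 8; t)/7
d^2M/dt^2 = 3*₁F₁(8; 9; t)/4

E[X^2] = d^2M/dt^2 |_{t=0} = 3/4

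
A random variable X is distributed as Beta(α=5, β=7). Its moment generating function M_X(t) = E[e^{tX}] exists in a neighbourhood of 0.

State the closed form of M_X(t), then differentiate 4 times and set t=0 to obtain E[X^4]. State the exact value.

M_X(t) = ₁F₁(5; 12; t)
D^4[M](t) = 2*₁F₁(9; 16; t)/39

E[X^4] = D^4[M](0) = 2/39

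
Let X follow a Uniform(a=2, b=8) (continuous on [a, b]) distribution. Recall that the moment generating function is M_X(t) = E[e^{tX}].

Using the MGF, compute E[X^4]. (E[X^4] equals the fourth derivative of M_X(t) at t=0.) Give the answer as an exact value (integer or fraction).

E[X^4] = M′′′′(0) = 5456/5

M_X(t) = (e^(8*t) - e^(2*t))/(6*t)
M′(t) = (8*t*e^(8*t) - 2*t*e^(2*t) - e^(8*t) + e^(2*t))/(6*t^2)
M′′(t) = (32*t^2*e^(8*t) - 2*t^2*e^(2*t) - 8*t*e^(8*t) + 2*t*e^(2*t) + e^(8*t) - e^(2*t))/(3*t^3)
M′′′(t) = (256*t^3*e^(8*t) - 4*t^3*e^(2*t) - 96*t^2*e^(8*t) + 6*t^2*e^(2*t) + 24*t*e^(8*t) - 6*t*e^(2*t) - 3*e^(8*t) + 3*e^(2*t))/(3*t^4)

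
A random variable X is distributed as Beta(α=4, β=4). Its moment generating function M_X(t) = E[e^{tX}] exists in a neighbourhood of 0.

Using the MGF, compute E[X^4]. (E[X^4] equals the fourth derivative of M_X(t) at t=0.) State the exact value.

M_X(t) = ₁F₁(4; 8; t)
dM/dt = ₁F₁(5; 9; t)/2
d^2M/dt^2 = 5*₁F₁(6; 10; t)/18
d^3M/dt^3 = ₁F₁(7; 11; t)/6
d^4M/dt^4 = 7*₁F₁(8; 12; t)/66

E[X^4] = d^4M/dt^4 |_{t=0} = 7/66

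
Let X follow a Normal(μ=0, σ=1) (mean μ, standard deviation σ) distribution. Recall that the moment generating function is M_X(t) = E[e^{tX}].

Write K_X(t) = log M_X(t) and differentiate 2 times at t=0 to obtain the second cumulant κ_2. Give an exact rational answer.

M_X(t) = e^(t^2/2)
K_X(t) = log M_X(t) = t^2/2
K′(t) = t
K′′(t) = 1

κ_2 = K′′(0) = 1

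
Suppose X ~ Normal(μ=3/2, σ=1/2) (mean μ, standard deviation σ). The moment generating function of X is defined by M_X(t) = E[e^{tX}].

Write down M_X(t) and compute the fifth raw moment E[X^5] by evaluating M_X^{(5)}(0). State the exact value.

M_X(t) = e^(t^2/8 + 3*t/2)

E[X^5] = M^(5)(0) = 279/16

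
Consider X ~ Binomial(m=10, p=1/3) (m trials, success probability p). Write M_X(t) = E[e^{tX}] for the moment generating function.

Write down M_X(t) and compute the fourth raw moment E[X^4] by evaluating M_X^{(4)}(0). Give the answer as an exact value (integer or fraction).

M_X(t) = (e^(t)/3 + 2/3)^10

E[X^4] = M′′′′(0) = 2660/9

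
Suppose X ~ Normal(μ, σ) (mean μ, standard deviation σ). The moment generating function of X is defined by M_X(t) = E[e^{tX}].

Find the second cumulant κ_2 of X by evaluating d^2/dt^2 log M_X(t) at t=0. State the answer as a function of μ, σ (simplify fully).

κ_2 = K^(2)(0) = σ^2

M_X(t) = e^(μ*t + σ^2*t^2/2)
K_X(t) = log M_X(t) = μ*t + σ^2*t^2/2
K^(2)(t) = σ^2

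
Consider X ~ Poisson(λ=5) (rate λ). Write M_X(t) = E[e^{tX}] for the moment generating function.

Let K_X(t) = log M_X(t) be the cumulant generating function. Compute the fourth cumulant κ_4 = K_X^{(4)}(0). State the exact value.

κ_4 = d^4K/dt^4 |_{t=0} = 5

M_X(t) = e^(5*e^(t) - 5)
K_X(t) = log M_X(t) = 5*e^(t) - 5
dK/dt = 5*e^(t)
d^2K/dt^2 = 5*e^(t)
d^3K/dt^3 = 5*e^(t)
d^4K/dt^4 = 5*e^(t)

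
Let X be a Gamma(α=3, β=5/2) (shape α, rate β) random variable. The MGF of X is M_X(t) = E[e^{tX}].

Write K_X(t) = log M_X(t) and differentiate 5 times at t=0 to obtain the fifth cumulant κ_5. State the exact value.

M_X(t) = 125/(8*(5/2 - t)^3)
K_X(t) = log M_X(t) = -3*log(5/2 - t) - 3*log(2) + 3*log(5)
dK/dt = -6/(2*t - 5)
d^2K/dt^2 = 12/(4*t^2 - 20*t + 25)
d^3K/dt^3 = -48/(8*t^3 - 60*t^2 + 150*t - 125)
d^4K/dt^4 = 288/(16*t^4 - 160*t^3 + 600*t^2 - 1000*t + 625)
d^5K/dt^5 = -2304/(32*t^5 - 400*t^4 + 2000*t^3 - 5000*t^2 + 6250*t - 3125)

κ_5 = d^5K/dt^5 |_{t=0} = 2304/3125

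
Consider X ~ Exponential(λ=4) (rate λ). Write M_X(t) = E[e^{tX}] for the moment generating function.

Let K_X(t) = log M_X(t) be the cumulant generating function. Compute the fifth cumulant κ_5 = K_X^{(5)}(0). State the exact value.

κ_5 = D^5[K](0) = 3/128

M_X(t) = 4/(4 - t)
K_X(t) = log M_X(t) = -log(4 - t) + 2*log(2)
D^5[K](t) = -24/(t^5 - 20*t^4 + 160*t^3 - 640*t^2 + 1280*t - 1024)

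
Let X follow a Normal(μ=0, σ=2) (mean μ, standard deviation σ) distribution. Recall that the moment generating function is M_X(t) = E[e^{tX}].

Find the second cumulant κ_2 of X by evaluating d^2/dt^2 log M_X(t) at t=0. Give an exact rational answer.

κ_2 = K′′(0) = 4

M_X(t) = e^(2*t^2)
K_X(t) = log M_X(t) = 2*t^2
K′(t) = 4*t
K′′(t) = 4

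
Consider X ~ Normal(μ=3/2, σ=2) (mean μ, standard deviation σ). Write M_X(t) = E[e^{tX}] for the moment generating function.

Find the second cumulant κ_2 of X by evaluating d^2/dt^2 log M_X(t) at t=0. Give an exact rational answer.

κ_2 = D^2[K](0) = 4

M_X(t) = e^(2*t^2 + 3*t/2)
K_X(t) = log M_X(t) = 2*t^2 + 3*t/2
D^2[K](t) = 4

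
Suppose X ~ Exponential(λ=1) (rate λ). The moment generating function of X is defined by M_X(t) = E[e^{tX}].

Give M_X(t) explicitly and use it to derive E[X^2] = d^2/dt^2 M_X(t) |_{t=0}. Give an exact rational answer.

E[X^2] = M^(2)(0) = 2

M_X(t) = 1/(1 - t)
M^(2)(t) = -2/(t^3 - 3*t^2 + 3*t - 1)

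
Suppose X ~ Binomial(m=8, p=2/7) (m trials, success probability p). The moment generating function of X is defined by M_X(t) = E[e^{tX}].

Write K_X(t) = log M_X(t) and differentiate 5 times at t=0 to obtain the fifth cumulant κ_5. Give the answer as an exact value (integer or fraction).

κ_5 = d^5K/dt^5 |_{t=0} = -17040/16807

M_X(t) = (2*e^(t)/7 + 5/7)^8
K_X(t) = log M_X(t) = 8*log(2*e^(t)/7 + 5/7)
dK/dt = 16*e^(t)/(2*e^(t) + 5)
d^2K/dt^2 = 80*e^(t)/(4*e^(2*t) + 20*e^(t) + 25)
d^3K/dt^3 = (-160*e^(2*t) + 400*e^(t))/(8*e^(3*t) + 60*e^(2*t) + 150*e^(t) + 125)
d^4K/dt^4 = (320*e^(3*t) - 3200*e^(2*t) + 2000*e^(t))/(16*e^(4*t) + 160*e^(3*t) + 600*e^(2*t) + 1000*e^(t) + 625)
d^5K/dt^5 = (-640*e^(4*t) + 17600*e^(3*t) - 44000*e^(2*t) + 10000*e^(t))/(32*e^(5*t) + 400*e^(4*t) + 2000*e^(3*t) + 5000*e^(2*t) + 6250*e^(t) + 3125)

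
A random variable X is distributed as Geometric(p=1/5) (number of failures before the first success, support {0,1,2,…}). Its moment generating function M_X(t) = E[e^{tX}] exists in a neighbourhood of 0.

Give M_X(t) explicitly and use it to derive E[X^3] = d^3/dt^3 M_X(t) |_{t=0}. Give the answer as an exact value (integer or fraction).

E[X^3] = d^3M/dt^3 |_{t=0} = 484

M_X(t) = 1/(5*(1 - 4*e^(t)/5))
dM/dt = 4*e^(t)/(16*e^(2*t) - 40*e^(t) + 25)
d^2M/dt^2 = (-16*e^(2*t) - 20*e^(t))/(64*e^(3*t) - 240*e^(2*t) + 300*e^(t) - 125)
d^3M/dt^3 = (64*e^(3*t) + 320*e^(2*t) + 100*e^(t))/(256*e^(4*t) - 1280*e^(3*t) + 2400*e^(2*t) - 2000*e^(t) + 625)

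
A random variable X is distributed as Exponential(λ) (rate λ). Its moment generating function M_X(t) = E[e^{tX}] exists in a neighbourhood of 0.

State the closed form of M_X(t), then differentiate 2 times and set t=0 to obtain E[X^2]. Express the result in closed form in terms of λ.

M_X(t) = λ/(λ - t)
D^2[M](t) = -2*λ/(-λ^3 + 3*λ^2*t - 3*λ*t^2 + t^3)

E[X^2] = D^2[M](0) = 2/λ^2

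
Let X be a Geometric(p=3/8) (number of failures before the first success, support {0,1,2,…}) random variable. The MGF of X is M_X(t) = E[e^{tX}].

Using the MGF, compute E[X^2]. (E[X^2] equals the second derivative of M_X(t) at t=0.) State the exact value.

E[X^2] = M^(2)(0) = 65/9

M_X(t) = 3/(8*(1 - 5*e^(t)/8))
M^(2)(t) = (-75*e^(2*t) - 120*e^(t))/(125*e^(3*t) - 600*e^(2*t) + 960*e^(t) - 512)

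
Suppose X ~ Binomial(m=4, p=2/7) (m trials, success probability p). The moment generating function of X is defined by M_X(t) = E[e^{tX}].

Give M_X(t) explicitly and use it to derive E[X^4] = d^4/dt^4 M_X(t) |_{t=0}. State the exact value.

M_X(t) = (2*e^(t)/7 + 5/7)^4
D^4[M](t) = 4096*e^(4*t)/2401 + 12960*e^(3*t)/2401 + 9600*e^(2*t)/2401 + 1000*e^(t)/2401

E[X^4] = D^4[M](0) = 27656/2401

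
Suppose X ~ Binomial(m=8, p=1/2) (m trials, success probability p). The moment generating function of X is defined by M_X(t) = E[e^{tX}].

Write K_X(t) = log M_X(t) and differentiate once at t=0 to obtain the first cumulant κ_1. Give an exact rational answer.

κ_1 = D[K](0) = 4

M_X(t) = (e^(t)/2 + 1/2)^8
K_X(t) = log M_X(t) = 8*log(e^(t)/2 + 1/2)
D[K](t) = 8*e^(t)/(e^(t) + 1)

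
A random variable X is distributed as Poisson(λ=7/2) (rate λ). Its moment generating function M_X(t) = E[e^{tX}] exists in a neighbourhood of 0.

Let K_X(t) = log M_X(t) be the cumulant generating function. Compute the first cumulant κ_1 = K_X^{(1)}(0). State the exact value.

M_X(t) = e^(7*e^(t)/2 - 7/2)
K_X(t) = log M_X(t) = 7*e^(t)/2 - 7/2
K′(t) = 7*e^(t)/2

κ_1 = K′(0) = 7/2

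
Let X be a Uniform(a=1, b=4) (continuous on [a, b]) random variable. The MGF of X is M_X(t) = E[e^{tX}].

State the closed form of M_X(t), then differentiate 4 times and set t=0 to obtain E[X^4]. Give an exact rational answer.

M_X(t) = (e^(4*t) - e^(t))/(3*t)
dM/dt = (4*t*e^(4*t) - t*e^(t) - e^(4*t) + e^(t))/(3*t^2)
d^2M/dt^2 = (16*t^2*e^(4*t) - t^2*e^(t) - 8*t*e^(4*t) + 2*t*e^(t) + 2*e^(4*t) - 2*e^(t))/(3*t^3)
d^3M/dt^3 = (64*t^3*e^(4*t) - t^3*e^(t) - 48*t^2*e^(4*t) + 3*t^2*e^(t) + 24*t*e^(4*t) - 6*t*e^(t) - 6*e^(4*t) + 6*e^(t))/(3*t^4)
d^4M/dt^4 = (256*t^4*e^(4*t) - t^4*e^(t) - 256*t^3*e^(4*t) + 4*t^3*e^(t) + 192*t^2*e^(4*t) - 12*t^2*e^(t) - 96*t*e^(4*t) + 24*t*e^(t) + 24*e^(4*t) - 24*e^(t))/(3*t^5)

E[X^4] = d^4M/dt^4 |_{t=0} = 341/5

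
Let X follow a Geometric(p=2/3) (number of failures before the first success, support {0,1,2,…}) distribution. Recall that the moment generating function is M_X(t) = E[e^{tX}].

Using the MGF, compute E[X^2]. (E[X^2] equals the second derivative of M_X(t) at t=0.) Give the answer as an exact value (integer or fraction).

M_X(t) = 2/(3*(1 - e^(t)/3))
D^2[M](t) = (-2*e^(2*t) - 6*e^(t))/(e^(3*t) - 9*e^(2*t) + 27*e^(t) - 27)

E[X^2] = D^2[M](0) = 1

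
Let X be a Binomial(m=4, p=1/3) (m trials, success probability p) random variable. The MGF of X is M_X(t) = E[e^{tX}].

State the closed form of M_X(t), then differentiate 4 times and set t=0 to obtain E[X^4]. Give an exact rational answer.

E[X^4] = M^(4)(0) = 440/27

M_X(t) = (e^(t)/3 + 2/3)^4
M^(4)(t) = 256*e^(4*t)/81 + 8*e^(3*t) + 128*e^(2*t)/27 + 32*e^(t)/81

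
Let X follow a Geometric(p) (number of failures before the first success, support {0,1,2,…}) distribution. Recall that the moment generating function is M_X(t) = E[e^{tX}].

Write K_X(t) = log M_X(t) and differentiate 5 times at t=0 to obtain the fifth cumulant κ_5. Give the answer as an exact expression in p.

κ_5 = K^(5)(0) = (p^4 - 15*p^3 + 50*p^2 - 60*p + 24)/p^5

M_X(t) = p/(-(1 - p)*e^(t) + 1)
K_X(t) = log M_X(t) = log(p) - log(-(1 - p)*e^(t) + 1)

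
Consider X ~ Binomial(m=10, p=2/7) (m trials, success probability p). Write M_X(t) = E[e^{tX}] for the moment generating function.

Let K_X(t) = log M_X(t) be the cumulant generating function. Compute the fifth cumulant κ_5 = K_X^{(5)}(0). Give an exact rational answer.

M_X(t) = (2*e^(t)/7 + 5/7)^10
K_X(t) = log M_X(t) = 10*log(2*e^(t)/7 + 5/7)
K′(t) = 20*e^(t)/(2*e^(t) + 5)
K′′(t) = 100*e^(t)/(4*e^(2*t) + 20*e^(t) + 25)
K′′′(t) = (-200*e^(2*t) + 500*e^(t))/(8*e^(3*t) + 60*e^(2*t) + 150*e^(t) + 125)
K′′′′(t) = (400*e^(3*t) - 4000*e^(2*t) + 2500*e^(t))/(16*e^(4*t) + 160*e^(3*t) + 600*e^(2*t) + 1000*e^(t) + 625)
K′′′′′(t) = (-800*e^(4*t) + 22000*e^(3*t) - 55000*e^(2*t) + 12500*e^(t))/(32*e^(5*t) + 400*e^(4*t) + 2000*e^(3*t) + 5000*e^(2*t) + 6250*e^(t) + 3125)

κ_5 = K′′′′′(0) = -21300/16807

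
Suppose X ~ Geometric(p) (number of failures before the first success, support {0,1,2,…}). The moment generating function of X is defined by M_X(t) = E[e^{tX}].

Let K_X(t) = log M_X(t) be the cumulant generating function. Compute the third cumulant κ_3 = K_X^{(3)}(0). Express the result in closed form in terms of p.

M_X(t) = p/(-(1 - p)*e^(t) + 1)
K_X(t) = log M_X(t) = log(p) - log(-(1 - p)*e^(t) + 1)

κ_3 = K^(3)(0) = (p^2 - 3*p + 2)/p^3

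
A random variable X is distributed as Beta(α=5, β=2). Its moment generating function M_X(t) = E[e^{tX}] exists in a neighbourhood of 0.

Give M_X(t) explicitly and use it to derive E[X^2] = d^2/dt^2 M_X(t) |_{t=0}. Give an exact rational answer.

E[X^2] = M^(2)(0) = 15/28

M_X(t) = ₁F₁(5; 7; t)
M^(2)(t) = 15*₁F₁(7; 9; t)/28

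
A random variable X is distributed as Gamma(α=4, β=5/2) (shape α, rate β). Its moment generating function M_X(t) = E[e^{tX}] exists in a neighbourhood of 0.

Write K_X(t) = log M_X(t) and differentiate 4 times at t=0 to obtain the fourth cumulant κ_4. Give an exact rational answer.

κ_4 = d^4K/dt^4 |_{t=0} = 384/625

M_X(t) = 625/(16*(5/2 - t)^4)
K_X(t) = log M_X(t) = -4*log(5/2 - t) - 4*log(2) + 4*log(5)
dK/dt = -8/(2*t - 5)
d^2K/dt^2 = 16/(4*t^2 - 20*t + 25)
d^3K/dt^3 = -64/(8*t^3 - 60*t^2 + 150*t - 125)
d^4K/dt^4 = 384/(16*t^4 - 160*t^3 + 600*t^2 - 1000*t + 625)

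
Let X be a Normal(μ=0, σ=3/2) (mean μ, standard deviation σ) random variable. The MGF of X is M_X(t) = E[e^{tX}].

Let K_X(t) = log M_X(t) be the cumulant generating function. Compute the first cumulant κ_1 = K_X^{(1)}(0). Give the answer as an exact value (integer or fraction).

κ_1 = D[K](0) = 0

M_X(t) = e^(9*t^2/8)
K_X(t) = log M_X(t) = 9*t^2/8
D[K](t) = 9*t/4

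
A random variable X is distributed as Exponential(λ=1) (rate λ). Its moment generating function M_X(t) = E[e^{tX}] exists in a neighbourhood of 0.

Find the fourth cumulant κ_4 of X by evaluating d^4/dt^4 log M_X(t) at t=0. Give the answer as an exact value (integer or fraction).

κ_4 = d^4K/dt^4 |_{t=0} = 6

M_X(t) = 1/(1 - t)
K_X(t) = log M_X(t) = -log(1 - t)
dK/dt = -1/(t - 1)
d^2K/dt^2 = 1/(t^2 - 2*t + 1)
d^3K/dt^3 = -2/(t^3 - 3*t^2 + 3*t - 1)
d^4K/dt^4 = 6/(t^4 - 4*t^3 + 6*t^2 - 4*t + 1)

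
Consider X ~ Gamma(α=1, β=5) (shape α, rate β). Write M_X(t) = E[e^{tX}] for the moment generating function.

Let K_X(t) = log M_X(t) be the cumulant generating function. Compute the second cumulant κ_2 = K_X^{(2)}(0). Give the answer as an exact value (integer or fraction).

κ_2 = K′′(0) = 1/25

M_X(t) = 5/(5 - t)
K_X(t) = log M_X(t) = -log(5 - t) + log(5)
K′(t) = -1/(t - 5)
K′′(t) = 1/(t^2 - 10*t + 25)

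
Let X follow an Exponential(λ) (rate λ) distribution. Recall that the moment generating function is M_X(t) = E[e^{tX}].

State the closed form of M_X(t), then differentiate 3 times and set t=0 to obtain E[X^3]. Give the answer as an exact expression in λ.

E[X^3] = d^3M/dt^3 |_{t=0} = 6/λ^3

M_X(t) = λ/(λ - t)
dM/dt = λ/(λ^2 - 2*λ*t + t^2)
d^2M/dt^2 = -2*λ/(-λ^3 + 3*λ^2*t - 3*λ*t^2 + t^3)
d^3M/dt^3 = 6*λ/(λ^4 - 4*λ^3*t + 6*λ^2*t^2 - 4*λ*t^3 + t^4)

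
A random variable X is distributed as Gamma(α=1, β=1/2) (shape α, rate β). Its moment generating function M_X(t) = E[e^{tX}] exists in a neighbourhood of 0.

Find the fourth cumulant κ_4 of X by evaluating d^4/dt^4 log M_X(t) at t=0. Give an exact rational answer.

M_X(t) = 1/(2*(1/2 - t))
K_X(t) = log M_X(t) = -log(1/2 - t) - log(2)
D^4[K](t) = 96/(16*t^4 - 32*t^3 + 24*t^2 - 8*t + 1)

κ_4 = D^4[K](0) = 96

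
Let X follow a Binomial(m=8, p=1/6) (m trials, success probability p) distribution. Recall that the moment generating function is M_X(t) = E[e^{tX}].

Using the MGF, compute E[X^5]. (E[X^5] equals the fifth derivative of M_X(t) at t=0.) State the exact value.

M_X(t) = (e^(t)/6 + 5/6)^8

E[X^5] = D^5[M](0) = 6268/81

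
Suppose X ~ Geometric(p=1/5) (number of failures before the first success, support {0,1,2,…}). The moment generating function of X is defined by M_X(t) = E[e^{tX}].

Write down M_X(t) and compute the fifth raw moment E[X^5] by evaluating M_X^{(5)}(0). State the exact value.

E[X^5] = M^(5)(0) = 194404

M_X(t) = 1/(5*(1 - 4*e^(t)/5))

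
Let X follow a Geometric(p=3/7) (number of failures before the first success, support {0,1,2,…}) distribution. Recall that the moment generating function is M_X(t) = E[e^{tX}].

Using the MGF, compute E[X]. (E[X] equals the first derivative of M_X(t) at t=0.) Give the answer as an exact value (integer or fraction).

E[X] = dM/dt |_{t=0} = 4/3

M_X(t) = 3/(7*(1 - 4*e^(t)/7))
dM/dt = 12*e^(t)/(16*e^(2*t) - 56*e^(t) + 49)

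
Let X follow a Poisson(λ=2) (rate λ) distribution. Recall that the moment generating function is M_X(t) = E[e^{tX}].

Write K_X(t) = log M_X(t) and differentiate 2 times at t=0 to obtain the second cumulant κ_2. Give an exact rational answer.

κ_2 = K′′(0) = 2

M_X(t) = e^(2*e^(t) - 2)
K_X(t) = log M_X(t) = 2*e^(t) - 2
K′(t) = 2*e^(t)
K′′(t) = 2*e^(t)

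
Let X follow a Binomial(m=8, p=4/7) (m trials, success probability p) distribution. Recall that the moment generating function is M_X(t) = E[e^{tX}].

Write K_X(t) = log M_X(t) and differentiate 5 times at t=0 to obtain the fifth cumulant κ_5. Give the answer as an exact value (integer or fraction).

κ_5 = K′′′′′(0) = 9120/16807

M_X(t) = (4*e^(t)/7 + 3/7)^8
K_X(t) = log M_X(t) = 8*log(4*e^(t)/7 + 3/7)
K′(t) = 32*e^(t)/(4*e^(t) + 3)
K′′(t) = 96*e^(t)/(16*e^(2*t) + 24*e^(t) + 9)
K′′′(t) = (-384*e^(2*t) + 288*e^(t))/(64*e^(3*t) + 144*e^(2*t) + 108*e^(t) + 27)
K′′′′(t) = (1536*e^(3*t) - 4608*e^(2*t) + 864*e^(t))/(256*e^(4*t) + 768*e^(3*t) + 864*e^(2*t) + 432*e^(t) + 81)
K′′′′′(t) = (-6144*e^(4*t) + 50688*e^(3*t) - 38016*e^(2*t) + 2592*e^(t))/(1024*e^(5*t) + 3840*e^(4*t) + 5760*e^(3*t) + 4320*e^(2*t) + 1620*e^(t) + 243)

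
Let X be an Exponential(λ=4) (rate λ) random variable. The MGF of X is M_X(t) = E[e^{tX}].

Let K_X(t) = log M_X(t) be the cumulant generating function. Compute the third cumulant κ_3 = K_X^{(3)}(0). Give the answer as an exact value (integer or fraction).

M_X(t) = 4/(4 - t)
K_X(t) = log M_X(t) = -log(4 - t) + 2*log(2)
D^3[K](t) = -2/(t^3 - 12*t^2 + 48*t - 64)

κ_3 = D^3[K](0) = 1/32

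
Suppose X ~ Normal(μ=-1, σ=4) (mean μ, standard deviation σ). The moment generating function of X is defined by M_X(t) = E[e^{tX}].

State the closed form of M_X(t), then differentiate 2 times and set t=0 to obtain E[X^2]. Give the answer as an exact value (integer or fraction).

M_X(t) = e^(8*t^2 - t)
M^(2)(t) = (256*t^2*e^(8*t^2) - 32*t*e^(8*t^2) + 17*e^(8*t^2))*e^(-t)

E[X^2] = M^(2)(0) = 17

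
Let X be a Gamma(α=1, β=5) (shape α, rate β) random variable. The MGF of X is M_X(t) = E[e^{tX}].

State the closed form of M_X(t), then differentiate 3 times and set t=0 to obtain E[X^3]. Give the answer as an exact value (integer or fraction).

M_X(t) = 5/(5 - t)
dM/dt = 5/(t^2 - 10*t + 25)
d^2M/dt^2 = -10/(t^3 - 15*t^2 + 75*t - 125)
d^3M/dt^3 = 30/(t^4 - 20*t^3 + 150*t^2 - 500*t + 625)

E[X^3] = d^3M/dt^3 |_{t=0} = 6/125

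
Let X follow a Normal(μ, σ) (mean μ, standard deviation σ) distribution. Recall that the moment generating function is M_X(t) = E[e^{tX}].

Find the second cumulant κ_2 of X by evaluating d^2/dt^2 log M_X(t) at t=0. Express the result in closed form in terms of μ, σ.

κ_2 = K^(2)(0) = σ^2

M_X(t) = e^(μ*t + σ^2*t^2/2)
K_X(t) = log M_X(t) = μ*t + σ^2*t^2/2
K^(2)(t) = σ^2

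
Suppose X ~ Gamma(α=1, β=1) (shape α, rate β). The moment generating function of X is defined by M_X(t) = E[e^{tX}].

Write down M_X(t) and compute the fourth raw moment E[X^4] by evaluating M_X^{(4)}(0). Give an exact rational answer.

E[X^4] = d^4M/dt^4 |_{t=0} = 24

M_X(t) = 1/(1 - t)
dM/dt = 1/(t^2 - 2*t + 1)
d^2M/dt^2 = -2/(t^3 - 3*t^2 + 3*t - 1)
d^3M/dt^3 = 6/(t^4 - 4*t^3 + 6*t^2 - 4*t + 1)
d^4M/dt^4 = -24/(t^5 - 5*t^4 + 10*t^3 - 10*t^2 + 5*t - 1)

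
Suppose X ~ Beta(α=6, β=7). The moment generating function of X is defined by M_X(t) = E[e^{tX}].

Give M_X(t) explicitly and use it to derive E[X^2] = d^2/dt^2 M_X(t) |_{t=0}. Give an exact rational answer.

E[X^2] = M^(2)(0) = 3/13

M_X(t) = ₁F₁(6; 13; t)
M^(2)(t) = 3*₁F₁(8; 15; t)/13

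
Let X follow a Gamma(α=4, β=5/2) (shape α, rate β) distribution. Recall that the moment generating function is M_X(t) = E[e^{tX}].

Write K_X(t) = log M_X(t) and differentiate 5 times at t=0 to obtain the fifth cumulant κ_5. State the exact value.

M_X(t) = 625/(16*(5/2 - t)^4)
K_X(t) = log M_X(t) = -4*log(5/2 - t) - 4*log(2) + 4*log(5)
K′(t) = -8/(2*t - 5)
K′′(t) = 16/(4*t^2 - 20*t + 25)
K′′′(t) = -64/(8*t^3 - 60*t^2 + 150*t - 125)
K′′′′(t) = 384/(16*t^4 - 160*t^3 + 600*t^2 - 1000*t + 625)
K′′′′′(t) = -3072/(32*t^5 - 400*t^4 + 2000*t^3 - 5000*t^2 + 6250*t - 3125)

κ_5 = K′′′′′(0) = 3072/3125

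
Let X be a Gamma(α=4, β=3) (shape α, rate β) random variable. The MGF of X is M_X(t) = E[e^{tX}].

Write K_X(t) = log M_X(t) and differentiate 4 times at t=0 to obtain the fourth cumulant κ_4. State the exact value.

κ_4 = K^(4)(0) = 8/27

M_X(t) = 81/(3 - t)^4
K_X(t) = log M_X(t) = -4*log(3 - t) + 4*log(3)
K^(4)(t) = 24/(t^4 - 12*t^3 + 54*t^2 - 108*t + 81)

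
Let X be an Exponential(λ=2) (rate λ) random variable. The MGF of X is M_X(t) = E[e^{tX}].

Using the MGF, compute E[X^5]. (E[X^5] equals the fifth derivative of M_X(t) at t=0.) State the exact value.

M_X(t) = 2/(2 - t)
M^(5)(t) = 240/(t^6 - 12*t^5 + 60*t^4 - 160*t^3 + 240*t^2 - 192*t + 64)

E[X^5] = M^(5)(0) = 15/4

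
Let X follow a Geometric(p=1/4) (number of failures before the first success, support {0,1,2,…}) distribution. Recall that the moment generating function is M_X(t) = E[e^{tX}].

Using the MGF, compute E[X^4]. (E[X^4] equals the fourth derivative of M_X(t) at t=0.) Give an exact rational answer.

E[X^4] = M^(4)(0) = 3045

M_X(t) = 1/(4*(1 - 3*e^(t)/4))
M^(4)(t) = (-81*e^(4*t) - 1188*e^(3*t) - 1584*e^(2*t) - 192*e^(t))/(243*e^(5*t) - 1620*e^(4*t) + 4320*e^(3*t) - 5760*e^(2*t) + 3840*e^(t) - 1024)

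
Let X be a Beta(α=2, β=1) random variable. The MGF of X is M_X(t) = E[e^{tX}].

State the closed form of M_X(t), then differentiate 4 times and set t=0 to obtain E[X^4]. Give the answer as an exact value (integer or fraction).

E[X^4] = d^4M/dt^4 |_{t=0} = 1/3

M_X(t) = ₁F₁(2; 3; t)
dM/dt = 2*₁F₁(3; 4; t)/3
d^2M/dt^2 = ₁F₁(4; 5; t)/2
d^3M/dt^3 = 2*₁F₁(5; 6; t)/5
d^4M/dt^4 = ₁F₁(6; 7; t)/3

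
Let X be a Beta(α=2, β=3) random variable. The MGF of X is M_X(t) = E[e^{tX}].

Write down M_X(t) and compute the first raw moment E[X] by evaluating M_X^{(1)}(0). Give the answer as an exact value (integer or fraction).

E[X] = M′(0) = 2/5

M_X(t) = ₁F₁(2; 5; t)
M′(t) = 2*₁F₁(3; 6; t)/5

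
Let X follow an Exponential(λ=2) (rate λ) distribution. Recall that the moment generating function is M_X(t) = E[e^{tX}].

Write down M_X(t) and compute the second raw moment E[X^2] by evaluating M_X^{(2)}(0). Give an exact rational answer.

M_X(t) = 2/(2 - t)
M^(2)(t) = -4/(t^3 - 6*t^2 + 12*t - 8)

E[X^2] = M^(2)(0) = 1/2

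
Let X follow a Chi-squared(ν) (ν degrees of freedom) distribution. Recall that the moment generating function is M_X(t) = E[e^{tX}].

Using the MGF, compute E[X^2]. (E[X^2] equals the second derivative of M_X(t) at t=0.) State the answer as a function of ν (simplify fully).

M_X(t) = (1 - 2*t)^(-ν/2)
D^2[M](t) = (ν^2 + 2*ν)/(4*t^2*(1 - 2*t)^(ν/2) - 4*t*(1 - 2*t)^(ν/2) + (1 - 2*t)^(ν/2))

E[X^2] = D^2[M](0) = ν*(ν + 2)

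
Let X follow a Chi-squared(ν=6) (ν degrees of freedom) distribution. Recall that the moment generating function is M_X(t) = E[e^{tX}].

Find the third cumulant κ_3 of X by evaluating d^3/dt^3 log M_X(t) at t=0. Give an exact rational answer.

κ_3 = d^3K/dt^3 |_{t=0} = 48

M_X(t) = (1 - 2*t)^(-3)
K_X(t) = log M_X(t) = -3*log(1 - 2*t)
dK/dt = -6/(2*t - 1)
d^2K/dt^2 = 12/(4*t^2 - 4*t + 1)
d^3K/dt^3 = -48/(8*t^3 - 12*t^2 + 6*t - 1)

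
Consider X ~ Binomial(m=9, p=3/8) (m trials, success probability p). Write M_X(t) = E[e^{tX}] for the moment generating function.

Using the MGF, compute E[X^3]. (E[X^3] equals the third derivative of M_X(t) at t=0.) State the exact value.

E[X^3] = d^3M/dt^3 |_{t=0} = 3861/64

M_X(t) = (3*e^(t)/8 + 5/8)^9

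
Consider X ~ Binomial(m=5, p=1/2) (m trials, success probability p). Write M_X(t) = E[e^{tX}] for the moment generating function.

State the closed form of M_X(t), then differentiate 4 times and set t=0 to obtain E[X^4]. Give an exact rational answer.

E[X^4] = M^(4)(0) = 90

M_X(t) = (e^(t)/2 + 1/2)^5
M^(4)(t) = 625*e^(5*t)/32 + 40*e^(4*t) + 405*e^(3*t)/16 + 5*e^(2*t) + 5*e^(t)/32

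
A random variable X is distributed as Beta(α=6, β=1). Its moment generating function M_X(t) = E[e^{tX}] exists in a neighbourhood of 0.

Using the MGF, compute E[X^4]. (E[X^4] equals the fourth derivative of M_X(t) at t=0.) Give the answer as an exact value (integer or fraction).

E[X^4] = D^4[M](0) = 3/5

M_X(t) = ₁F₁(6; 7; t)
D^4[M](t) = 3*₁F₁(10; 11; t)/5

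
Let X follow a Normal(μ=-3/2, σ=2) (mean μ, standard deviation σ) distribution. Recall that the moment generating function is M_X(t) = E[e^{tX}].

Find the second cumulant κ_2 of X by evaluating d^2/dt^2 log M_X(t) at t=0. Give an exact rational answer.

κ_2 = K^(2)(0) = 4

M_X(t) = e^(2*t^2 - 3*t/2)
K_X(t) = log M_X(t) = 2*t^2 - 3*t/2
K^(2)(t) = 4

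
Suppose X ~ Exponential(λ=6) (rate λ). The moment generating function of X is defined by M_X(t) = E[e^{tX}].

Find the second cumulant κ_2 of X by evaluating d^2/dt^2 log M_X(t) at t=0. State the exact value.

M_X(t) = 6/(6 - t)
K_X(t) = log M_X(t) = -log(6 - t) + log(6)
K′(t) = -1/(t - 6)
K′′(t) = 1/(t^2 - 12*t + 36)

κ_2 = K′′(0) = 1/36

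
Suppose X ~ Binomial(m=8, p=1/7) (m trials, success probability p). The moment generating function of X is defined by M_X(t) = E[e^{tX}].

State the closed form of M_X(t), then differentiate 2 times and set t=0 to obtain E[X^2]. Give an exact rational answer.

M_X(t) = (e^(t)/7 + 6/7)^8

E[X^2] = M′′(0) = 16/7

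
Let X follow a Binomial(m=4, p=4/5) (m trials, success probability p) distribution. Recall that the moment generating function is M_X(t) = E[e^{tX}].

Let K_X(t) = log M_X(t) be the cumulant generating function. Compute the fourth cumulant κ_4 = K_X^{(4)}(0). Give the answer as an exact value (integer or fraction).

M_X(t) = (4*e^(t)/5 + 1/5)^4
K_X(t) = log M_X(t) = 4*log(4*e^(t)/5 + 1/5)
K′(t) = 16*e^(t)/(4*e^(t) + 1)
K′′(t) = 16*e^(t)/(16*e^(2*t) + 8*e^(t) + 1)
K′′′(t) = (-64*e^(2*t) + 16*e^(t))/(64*e^(3*t) + 48*e^(2*t) + 12*e^(t) + 1)
K′′′′(t) = (256*e^(3*t) - 256*e^(2*t) + 16*e^(t))/(256*e^(4*t) + 256*e^(3*t) + 96*e^(2*t) + 16*e^(t) + 1)

κ_4 = K′′′′(0) = 16/625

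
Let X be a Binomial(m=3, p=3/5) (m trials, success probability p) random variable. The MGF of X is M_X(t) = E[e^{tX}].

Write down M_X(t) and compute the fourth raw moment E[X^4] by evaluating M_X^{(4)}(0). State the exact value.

M_X(t) = (3*e^(t)/5 + 2/5)^3
D^4[M](t) = 2187*e^(3*t)/125 + 864*e^(2*t)/125 + 36*e^(t)/125

E[X^4] = D^4[M](0) = 3087/125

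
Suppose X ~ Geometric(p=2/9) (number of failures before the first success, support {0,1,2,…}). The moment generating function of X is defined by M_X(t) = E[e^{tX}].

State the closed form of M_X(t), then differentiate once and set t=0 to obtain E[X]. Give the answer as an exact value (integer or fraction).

M_X(t) = 2/(9*(1 - 7*e^(t)/9))
dM/dt = 14*e^(t)/(49*e^(2*t) - 126*e^(t) + 81)

E[X] = dM/dt |_{t=0} = 7/2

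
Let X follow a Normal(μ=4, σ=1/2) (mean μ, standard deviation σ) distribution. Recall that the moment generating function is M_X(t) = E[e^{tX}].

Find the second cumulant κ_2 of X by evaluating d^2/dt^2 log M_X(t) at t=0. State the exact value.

κ_2 = K^(2)(0) = 1/4

M_X(t) = e^(t^2/8 + 4*t)
K_X(t) = log M_X(t) = t^2/8 + 4*t
K^(2)(t) = 1/4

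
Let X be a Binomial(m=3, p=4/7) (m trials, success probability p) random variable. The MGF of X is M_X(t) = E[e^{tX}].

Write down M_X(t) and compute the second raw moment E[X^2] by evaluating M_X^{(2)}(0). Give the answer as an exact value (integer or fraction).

M_X(t) = (4*e^(t)/7 + 3/7)^3
M′(t) = 192*e^(3*t)/343 + 288*e^(2*t)/343 + 108*e^(t)/343
M′′(t) = 576*e^(3*t)/343 + 576*e^(2*t)/343 + 108*e^(t)/343

E[X^2] = M′′(0) = 180/49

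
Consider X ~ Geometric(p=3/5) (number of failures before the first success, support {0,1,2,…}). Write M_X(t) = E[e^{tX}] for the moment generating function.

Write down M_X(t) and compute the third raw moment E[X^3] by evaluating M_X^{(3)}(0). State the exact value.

M_X(t) = 3/(5*(1 - 2*e^(t)/5))
M^(3)(t) = (24*e^(3*t) + 240*e^(2*t) + 150*e^(t))/(16*e^(4*t) - 160*e^(3*t) + 600*e^(2*t) - 1000*e^(t) + 625)

E[X^3] = M^(3)(0) = 46/9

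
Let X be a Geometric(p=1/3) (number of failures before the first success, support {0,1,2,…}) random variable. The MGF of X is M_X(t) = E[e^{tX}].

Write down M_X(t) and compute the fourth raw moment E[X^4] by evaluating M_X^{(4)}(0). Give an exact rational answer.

M_X(t) = 1/(3*(1 - 2*e^(t)/3))
M′(t) = 2*e^(t)/(4*e^(2*t) - 12*e^(t) + 9)
M′′(t) = (-4*e^(2*t) - 6*e^(t))/(8*e^(3*t) - 36*e^(2*t) + 54*e^(t) - 27)
M′′′(t) = (8*e^(3*t) + 48*e^(2*t) + 18*e^(t))/(16*e^(4*t) - 96*e^(3*t) + 216*e^(2*t) - 216*e^(t) + 81)
M′′′′(t) = (-16*e^(4*t) - 264*e^(3*t) - 396*e^(2*t) - 54*e^(t))/(32*e^(5*t) - 240*e^(4*t) + 720*e^(3*t) - 1080*e^(2*t) + 810*e^(t) - 243)

E[X^4] = M′′′′(0) = 730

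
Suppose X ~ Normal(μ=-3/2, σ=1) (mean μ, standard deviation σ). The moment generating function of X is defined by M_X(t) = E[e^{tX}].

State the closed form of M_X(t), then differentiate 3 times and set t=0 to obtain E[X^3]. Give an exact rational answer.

E[X^3] = M^(3)(0) = -63/8

M_X(t) = e^(t^2/2 - 3*t/2)
M^(3)(t) = (8*t^3*e^(t^2/2) - 36*t^2*e^(t^2/2) + 78*t*e^(t^2/2) - 63*e^(t^2/2))*e^(-3*t/2)/8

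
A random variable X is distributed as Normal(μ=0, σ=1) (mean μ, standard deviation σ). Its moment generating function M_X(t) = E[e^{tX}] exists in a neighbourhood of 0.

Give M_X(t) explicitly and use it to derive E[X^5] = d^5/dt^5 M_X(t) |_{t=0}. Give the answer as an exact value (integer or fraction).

M_X(t) = e^(t^2/2)
M^(5)(t) = t^5*e^(t^2/2) + 10*t^3*e^(t^2/2) + 15*t*e^(t^2/2)

E[X^5] = M^(5)(0) = 0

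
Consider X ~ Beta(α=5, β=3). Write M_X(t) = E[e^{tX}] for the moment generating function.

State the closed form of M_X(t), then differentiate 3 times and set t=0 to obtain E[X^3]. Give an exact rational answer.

M_X(t) = ₁F₁(5; 8; t)
M′(t) = 5*₁F₁(6; 9; t)/8
M′′(t) = 5*₁F₁(7; 10; t)/12
M′′′(t) = 7*₁F₁(8; 11; t)/24

E[X^3] = M′′′(0) = 7/24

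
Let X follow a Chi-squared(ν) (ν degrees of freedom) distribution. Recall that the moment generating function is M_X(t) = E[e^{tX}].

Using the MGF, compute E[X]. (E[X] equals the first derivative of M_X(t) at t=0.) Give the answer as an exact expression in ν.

E[X] = D[M](0) = ν

M_X(t) = (1 - 2*t)^(-ν/2)
D[M](t) = -ν/(2*t*(1 - 2*t)^(ν/2) - (1 - 2*t)^(ν/2))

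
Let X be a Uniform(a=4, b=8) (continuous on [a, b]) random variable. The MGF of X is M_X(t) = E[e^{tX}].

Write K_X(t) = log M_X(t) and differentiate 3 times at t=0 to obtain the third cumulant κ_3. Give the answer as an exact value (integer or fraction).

M_X(t) = (e^(8*t) - e^(4*t))/(4*t)
K_X(t) = log M_X(t) = -log(t) + log(e^(8*t) - e^(4*t)) - 2*log(2)
K^(3)(t) = (64*t^3*e^(8*t) + 64*t^3*e^(4*t) - 2*e^(12*t) + 6*e^(8*t) - 6*e^(4*t) + 2)/(t^3*e^(12*t) - 3*t^3*e^(8*t) + 3*t^3*e^(4*t) - t^3)

κ_3 = K^(3)(0) = 0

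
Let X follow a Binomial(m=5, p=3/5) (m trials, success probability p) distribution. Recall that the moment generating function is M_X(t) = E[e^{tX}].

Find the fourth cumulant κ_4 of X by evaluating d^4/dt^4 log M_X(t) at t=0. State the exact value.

κ_4 = K^(4)(0) = -66/125

M_X(t) = (3*e^(t)/5 + 2/5)^5
K_X(t) = log M_X(t) = 5*log(3*e^(t)/5 + 2/5)
K^(4)(t) = (270*e^(3*t) - 720*e^(2*t) + 120*e^(t))/(81*e^(4*t) + 216*e^(3*t) + 216*e^(2*t) + 96*e^(t) + 16)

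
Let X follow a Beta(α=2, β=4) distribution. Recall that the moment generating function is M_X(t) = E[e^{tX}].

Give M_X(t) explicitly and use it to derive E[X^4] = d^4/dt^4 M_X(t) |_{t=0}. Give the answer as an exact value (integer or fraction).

E[X^4] = M^(4)(0) = 5/126

M_X(t) = ₁F₁(2; 6; t)
M^(4)(t) = 5*₁F₁(6; 10; t)/126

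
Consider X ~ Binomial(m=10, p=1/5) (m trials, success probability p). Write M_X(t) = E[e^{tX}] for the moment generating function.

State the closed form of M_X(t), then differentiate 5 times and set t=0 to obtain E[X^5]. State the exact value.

E[X^5] = M′′′′′(0) = 181448/625

M_X(t) = (e^(t)/5 + 4/5)^10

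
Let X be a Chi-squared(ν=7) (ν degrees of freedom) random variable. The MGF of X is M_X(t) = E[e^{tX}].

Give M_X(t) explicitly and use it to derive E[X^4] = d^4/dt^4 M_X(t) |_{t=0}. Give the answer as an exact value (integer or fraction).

M_X(t) = (1 - 2*t)^(-7/2)

E[X^4] = D^4[M](0) = 9009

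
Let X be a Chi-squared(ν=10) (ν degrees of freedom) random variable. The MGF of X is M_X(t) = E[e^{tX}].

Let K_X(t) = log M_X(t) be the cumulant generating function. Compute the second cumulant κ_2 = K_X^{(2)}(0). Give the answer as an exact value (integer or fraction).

M_X(t) = (1 - 2*t)^(-5)
K_X(t) = log M_X(t) = -5*log(1 - 2*t)
dK/dt = -10/(2*t - 1)
d^2K/dt^2 = 20/(4*t^2 - 4*t + 1)

κ_2 = d^2K/dt^2 |_{t=0} = 20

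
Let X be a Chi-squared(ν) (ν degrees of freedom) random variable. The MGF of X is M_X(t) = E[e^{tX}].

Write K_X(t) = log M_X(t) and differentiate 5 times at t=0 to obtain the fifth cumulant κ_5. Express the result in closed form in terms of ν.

κ_5 = K^(5)(0) = 384*ν

M_X(t) = (1 - 2*t)^(-ν/2)
K_X(t) = log M_X(t) = -ν*log(1 - 2*t)/2
K^(5)(t) = -384*ν/(32*t^5 - 80*t^4 + 80*t^3 - 40*t^2 + 10*t - 1)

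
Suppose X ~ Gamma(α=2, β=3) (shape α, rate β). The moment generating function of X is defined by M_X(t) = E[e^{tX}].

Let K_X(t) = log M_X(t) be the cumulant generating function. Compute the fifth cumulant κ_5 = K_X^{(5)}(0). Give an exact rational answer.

M_X(t) = 9/(3 - t)^2
K_X(t) = log M_X(t) = -2*log(3 - t) + 2*log(3)
K′(t) = -2/(t - 3)
K′′(t) = 2/(t^2 - 6*t + 9)
K′′′(t) = -4/(t^3 - 9*t^2 + 27*t - 27)
K′′′′(t) = 12/(t^4 - 12*t^3 + 54*t^2 - 108*t + 81)
K′′′′′(t) = -48/(t^5 - 15*t^4 + 90*t^3 - 270*t^2 + 405*t - 243)

κ_5 = K′′′′′(0) = 16/81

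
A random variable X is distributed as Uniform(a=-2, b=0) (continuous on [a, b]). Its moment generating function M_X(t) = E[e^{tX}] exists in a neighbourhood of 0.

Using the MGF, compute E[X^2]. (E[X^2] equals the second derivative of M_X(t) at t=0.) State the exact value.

E[X^2] = d^2M/dt^2 |_{t=0} = 4/3

M_X(t) = (1 - e^(-2*t))/(2*t)
dM/dt = (2*t - e^(2*t) + 1)*e^(-2*t)/(2*t^2)
d^2M/dt^2 = (-2*t^2 - 2*t + e^(2*t) - 1)*e^(-2*t)/t^3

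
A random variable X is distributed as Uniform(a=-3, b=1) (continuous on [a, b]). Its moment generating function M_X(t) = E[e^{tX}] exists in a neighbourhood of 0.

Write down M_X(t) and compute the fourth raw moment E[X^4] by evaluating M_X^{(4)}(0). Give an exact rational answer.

E[X^4] = M^(4)(0) = 61/5

M_X(t) = (e^(t) - e^(-3*t))/(4*t)
M^(4)(t) = (t^4*e^(4*t) - 81*t^4 - 4*t^3*e^(4*t) - 108*t^3 + 12*t^2*e^(4*t) - 108*t^2 - 24*t*e^(4*t) - 72*t + 24*e^(4*t) - 24)*e^(-3*t)/(4*t^5)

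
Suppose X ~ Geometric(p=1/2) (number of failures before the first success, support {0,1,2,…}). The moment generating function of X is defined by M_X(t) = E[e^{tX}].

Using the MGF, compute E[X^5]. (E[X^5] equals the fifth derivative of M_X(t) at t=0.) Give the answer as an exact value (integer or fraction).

M_X(t) = 1/(2*(1 - e^(t)/2))
M^(5)(t) = (e^(5*t) + 52*e^(4*t) + 264*e^(3*t) + 208*e^(2*t) + 16*e^(t))/(e^(6*t) - 12*e^(5*t) + 60*e^(4*t) - 160*e^(3*t) + 240*e^(2*t) - 192*e^(t) + 64)

E[X^5] = M^(5)(0) = 541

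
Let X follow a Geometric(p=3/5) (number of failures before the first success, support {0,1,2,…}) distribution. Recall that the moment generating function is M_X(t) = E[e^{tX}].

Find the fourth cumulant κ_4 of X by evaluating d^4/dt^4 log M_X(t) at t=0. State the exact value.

M_X(t) = 3/(5*(1 - 2*e^(t)/5))
K_X(t) = log M_X(t) = -log(1 - 2*e^(t)/5) - log(5) + log(3)
K′(t) = -2*e^(t)/(2*e^(t) - 5)
K′′(t) = 10*e^(t)/(4*e^(2*t) - 20*e^(t) + 25)
K′′′(t) = (-20*e^(2*t) - 50*e^(t))/(8*e^(3*t) - 60*e^(2*t) + 150*e^(t) - 125)
K′′′′(t) = (40*e^(3*t) + 400*e^(2*t) + 250*e^(t))/(16*e^(4*t) - 160*e^(3*t) + 600*e^(2*t) - 1000*e^(t) + 625)

κ_4 = K′′′′(0) = 230/27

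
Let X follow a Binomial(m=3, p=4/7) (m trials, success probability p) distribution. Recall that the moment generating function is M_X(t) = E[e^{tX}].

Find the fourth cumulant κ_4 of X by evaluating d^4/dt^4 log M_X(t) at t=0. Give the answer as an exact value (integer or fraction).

κ_4 = D^4[K](0) = -828/2401

M_X(t) = (4*e^(t)/7 + 3/7)^3
K_X(t) = log M_X(t) = 3*log(4*e^(t)/7 + 3/7)
D^4[K](t) = (576*e^(3*t) - 1728*e^(2*t) + 324*e^(t))/(256*e^(4*t) + 768*e^(3*t) + 864*e^(2*t) + 432*e^(t) + 81)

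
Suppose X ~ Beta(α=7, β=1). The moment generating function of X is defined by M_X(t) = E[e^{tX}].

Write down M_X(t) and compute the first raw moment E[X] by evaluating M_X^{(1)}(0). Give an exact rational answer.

E[X] = M′(0) = 7/8

M_X(t) = ₁F₁(7; 8; t)
M′(t) = 7*₁F₁(8; 9; t)/8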